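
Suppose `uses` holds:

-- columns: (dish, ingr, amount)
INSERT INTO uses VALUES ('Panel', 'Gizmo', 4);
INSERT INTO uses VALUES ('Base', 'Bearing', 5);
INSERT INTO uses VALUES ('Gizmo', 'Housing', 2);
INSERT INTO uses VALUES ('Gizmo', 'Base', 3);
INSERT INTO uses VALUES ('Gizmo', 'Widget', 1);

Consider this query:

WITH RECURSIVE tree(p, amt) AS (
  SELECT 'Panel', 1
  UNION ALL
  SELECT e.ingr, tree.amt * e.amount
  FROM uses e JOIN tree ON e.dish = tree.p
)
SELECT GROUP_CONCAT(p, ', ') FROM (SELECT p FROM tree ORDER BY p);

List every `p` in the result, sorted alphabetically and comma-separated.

Base: (Panel, amt=1).
Iteration 1: components of {Panel} -> Gizmo = 1*4 = 4.
Iteration 2: components of {Gizmo} -> Base = 4*3 = 12, Housing = 4*2 = 8, Widget = 4*1 = 4.
Iteration 3: components of {Base,Housing,Widget} -> Bearing = 12*5 = 60.
Iteration 4: no further components; recursion stops.

Base, Bearing, Gizmo, Housing, Panel, Widget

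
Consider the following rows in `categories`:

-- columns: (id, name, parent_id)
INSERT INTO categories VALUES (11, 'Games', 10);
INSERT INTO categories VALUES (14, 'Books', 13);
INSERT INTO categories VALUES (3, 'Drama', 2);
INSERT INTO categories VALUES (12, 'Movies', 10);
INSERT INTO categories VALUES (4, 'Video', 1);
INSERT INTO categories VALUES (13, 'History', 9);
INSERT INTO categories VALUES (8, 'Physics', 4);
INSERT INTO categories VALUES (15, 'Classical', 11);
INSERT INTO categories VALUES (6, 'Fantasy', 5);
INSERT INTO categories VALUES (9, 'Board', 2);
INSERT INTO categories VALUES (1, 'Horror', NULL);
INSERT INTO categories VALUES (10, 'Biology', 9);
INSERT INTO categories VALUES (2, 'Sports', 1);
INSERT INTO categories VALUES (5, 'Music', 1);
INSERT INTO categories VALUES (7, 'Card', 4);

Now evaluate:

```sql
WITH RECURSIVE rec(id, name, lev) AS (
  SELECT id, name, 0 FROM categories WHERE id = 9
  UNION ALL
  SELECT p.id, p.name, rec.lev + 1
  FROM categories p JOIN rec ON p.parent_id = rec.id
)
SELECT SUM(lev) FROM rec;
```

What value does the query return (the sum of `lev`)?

11

Base: id=9 (Board) at lev 0.
Iteration 1: rows with parent_id in {9} -> Biology (id 10, lev 1), History (id 13, lev 1).
Iteration 2: rows with parent_id in {10,13} -> Games (id 11, lev 2), Movies (id 12, lev 2), Books (id 14, lev 2).
Iteration 3: rows with parent_id in {11,12,14} -> Classical (id 15, lev 3).
Iteration 4: no rows with parent_id in {15}; recursion stops.
SUM(lev) = 0 + 1 + 1 + 2 + 2 + 2 + 3 = 11.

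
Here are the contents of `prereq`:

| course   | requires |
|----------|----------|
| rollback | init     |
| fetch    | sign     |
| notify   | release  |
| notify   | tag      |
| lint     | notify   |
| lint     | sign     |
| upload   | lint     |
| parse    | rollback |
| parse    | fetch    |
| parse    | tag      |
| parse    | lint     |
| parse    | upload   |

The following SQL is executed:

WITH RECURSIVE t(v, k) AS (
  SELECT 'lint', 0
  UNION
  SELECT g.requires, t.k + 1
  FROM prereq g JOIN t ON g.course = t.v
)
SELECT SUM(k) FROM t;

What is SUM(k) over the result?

Base: (lint, k=0).
Iteration 1: edges from {lint} -> (notify, k=1), (sign, k=1).
Iteration 2: edges from {notify,sign} -> (release, k=2), (tag, k=2).
Iteration 3: no outgoing edges from {release,tag}; recursion stops.
SUM(k) = 0 + 1 + 1 + 2 + 2 = 6.

6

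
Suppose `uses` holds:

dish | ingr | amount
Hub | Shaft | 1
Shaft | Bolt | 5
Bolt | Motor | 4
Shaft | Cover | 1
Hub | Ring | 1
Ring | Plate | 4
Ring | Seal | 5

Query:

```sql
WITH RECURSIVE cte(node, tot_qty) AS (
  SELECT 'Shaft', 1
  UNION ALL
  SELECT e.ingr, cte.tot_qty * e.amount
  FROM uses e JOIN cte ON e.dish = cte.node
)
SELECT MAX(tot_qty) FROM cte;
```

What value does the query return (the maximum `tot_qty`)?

Base: (Shaft, tot_qty=1).
Iteration 1: components of {Shaft} -> Bolt = 1*5 = 5, Cover = 1*1 = 1.
Iteration 2: components of {Bolt,Cover} -> Motor = 5*4 = 20.
Iteration 3: no further components; recursion stops.
tot_qty values: 1, 5, 1, 20; the maximum is 20.

20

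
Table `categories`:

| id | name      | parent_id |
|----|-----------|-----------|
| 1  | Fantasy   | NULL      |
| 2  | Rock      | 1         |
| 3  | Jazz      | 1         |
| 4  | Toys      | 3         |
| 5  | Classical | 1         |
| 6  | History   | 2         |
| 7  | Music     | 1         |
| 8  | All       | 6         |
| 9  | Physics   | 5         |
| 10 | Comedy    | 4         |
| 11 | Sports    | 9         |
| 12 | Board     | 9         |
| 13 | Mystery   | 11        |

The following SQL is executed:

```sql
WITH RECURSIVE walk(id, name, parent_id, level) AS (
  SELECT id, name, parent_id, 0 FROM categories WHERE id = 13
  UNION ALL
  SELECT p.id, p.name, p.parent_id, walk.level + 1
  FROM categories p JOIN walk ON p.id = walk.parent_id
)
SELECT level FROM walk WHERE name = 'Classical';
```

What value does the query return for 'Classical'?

3

Base: id=13 (Mystery), parent_id=11, level 0.
Iteration 1: join on id=11 -> Sports (id 11, parent_id=9, level 1).
Iteration 2: join on id=9 -> Physics (id 9, parent_id=5, level 2).
Iteration 3: join on id=5 -> Classical (id 5, parent_id=1, level 3).
Iteration 4: join on id=1 -> Fantasy (id 1, parent_id=NULL, level 4).
Iteration 5: parent_id is NULL; no match; recursion stops.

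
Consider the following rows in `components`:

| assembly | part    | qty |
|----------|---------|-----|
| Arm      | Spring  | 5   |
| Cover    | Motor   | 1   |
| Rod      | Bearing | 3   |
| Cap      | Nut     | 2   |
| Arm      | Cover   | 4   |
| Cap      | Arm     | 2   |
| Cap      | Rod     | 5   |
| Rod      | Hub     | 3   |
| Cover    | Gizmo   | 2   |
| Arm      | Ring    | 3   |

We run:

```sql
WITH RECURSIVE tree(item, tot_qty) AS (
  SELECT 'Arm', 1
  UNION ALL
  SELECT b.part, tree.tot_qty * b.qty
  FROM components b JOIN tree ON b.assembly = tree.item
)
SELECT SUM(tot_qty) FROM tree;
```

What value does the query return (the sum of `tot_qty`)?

25

Base: (Arm, tot_qty=1).
Iteration 1: components of {Arm} -> Cover = 1*4 = 4, Ring = 1*3 = 3, Spring = 1*5 = 5.
Iteration 2: components of {Cover,Ring,Spring} -> Gizmo = 4*2 = 8, Motor = 4*1 = 4.
Iteration 3: no further components; recursion stops.
SUM(tot_qty) = 1 + 5 + 3 + 4 + 8 + 4 = 25.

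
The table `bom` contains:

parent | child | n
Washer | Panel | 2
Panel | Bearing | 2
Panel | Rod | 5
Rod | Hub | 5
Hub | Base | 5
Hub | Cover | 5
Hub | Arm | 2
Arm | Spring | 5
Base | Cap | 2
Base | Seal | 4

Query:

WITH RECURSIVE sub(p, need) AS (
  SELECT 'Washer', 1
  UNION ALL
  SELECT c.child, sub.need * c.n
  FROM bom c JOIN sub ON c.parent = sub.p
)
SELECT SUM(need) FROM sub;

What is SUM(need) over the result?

2667

Base: (Washer, need=1).
Iteration 1: components of {Washer} -> Panel = 1*2 = 2.
Iteration 2: components of {Panel} -> Bearing = 2*2 = 4, Rod = 2*5 = 10.
Iteration 3: components of {Bearing,Rod} -> Hub = 10*5 = 50.
Iteration 4: components of {Hub} -> Arm = 50*2 = 100, Base = 50*5 = 250, Cover = 50*5 = 250.
Iteration 5: components of {Arm,Base,Cover} -> Cap = 250*2 = 500, Seal = 250*4 = 1000, Spring = 100*5 = 500.
Iteration 6: no further components; recursion stops.
SUM(need) = 1 + 2 + 4 + 10 + 50 + 250 + 250 + 100 + 500 + 1000 + 500 = 2667.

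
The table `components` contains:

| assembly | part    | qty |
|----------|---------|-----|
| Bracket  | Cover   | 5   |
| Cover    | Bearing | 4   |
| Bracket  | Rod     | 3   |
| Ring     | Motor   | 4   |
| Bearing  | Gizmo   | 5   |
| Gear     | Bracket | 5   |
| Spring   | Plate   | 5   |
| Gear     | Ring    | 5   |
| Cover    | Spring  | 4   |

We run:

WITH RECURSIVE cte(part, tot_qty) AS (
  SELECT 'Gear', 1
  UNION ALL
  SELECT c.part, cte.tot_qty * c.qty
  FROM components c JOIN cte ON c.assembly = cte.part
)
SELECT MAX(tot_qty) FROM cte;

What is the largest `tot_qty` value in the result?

500

Base: (Gear, tot_qty=1).
Iteration 1: components of {Gear} -> Bracket = 1*5 = 5, Ring = 1*5 = 5.
Iteration 2: components of {Bracket,Ring} -> Cover = 5*5 = 25, Motor = 5*4 = 20, Rod = 5*3 = 15.
Iteration 3: components of {Cover,Motor,Rod} -> Bearing = 25*4 = 100, Spring = 25*4 = 100.
Iteration 4: components of {Bearing,Spring} -> Gizmo = 100*5 = 500, Plate = 100*5 = 500.
Iteration 5: no further components; recursion stops.
tot_qty values: 1, 5, 5, 20, 15, 25, 100, 100, 500, 500; the maximum is 500.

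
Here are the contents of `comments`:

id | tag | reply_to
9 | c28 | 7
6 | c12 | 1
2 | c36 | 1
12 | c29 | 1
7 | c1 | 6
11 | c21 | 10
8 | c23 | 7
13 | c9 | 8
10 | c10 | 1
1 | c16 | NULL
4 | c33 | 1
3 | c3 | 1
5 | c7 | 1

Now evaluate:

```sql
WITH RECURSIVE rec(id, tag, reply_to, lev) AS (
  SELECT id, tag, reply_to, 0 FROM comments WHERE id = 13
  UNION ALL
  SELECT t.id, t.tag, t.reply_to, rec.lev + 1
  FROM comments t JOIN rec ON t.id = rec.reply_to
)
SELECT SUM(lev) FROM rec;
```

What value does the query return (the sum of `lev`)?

10

Base: id=13 (c9), reply_to=8, lev 0.
Iteration 1: join on id=8 -> c23 (id 8, reply_to=7, lev 1).
Iteration 2: join on id=7 -> c1 (id 7, reply_to=6, lev 2).
Iteration 3: join on id=6 -> c12 (id 6, reply_to=1, lev 3).
Iteration 4: join on id=1 -> c16 (id 1, reply_to=NULL, lev 4).
Iteration 5: reply_to is NULL; no match; recursion stops.
SUM(lev) = 0 + 1 + 2 + 3 + 4 = 10.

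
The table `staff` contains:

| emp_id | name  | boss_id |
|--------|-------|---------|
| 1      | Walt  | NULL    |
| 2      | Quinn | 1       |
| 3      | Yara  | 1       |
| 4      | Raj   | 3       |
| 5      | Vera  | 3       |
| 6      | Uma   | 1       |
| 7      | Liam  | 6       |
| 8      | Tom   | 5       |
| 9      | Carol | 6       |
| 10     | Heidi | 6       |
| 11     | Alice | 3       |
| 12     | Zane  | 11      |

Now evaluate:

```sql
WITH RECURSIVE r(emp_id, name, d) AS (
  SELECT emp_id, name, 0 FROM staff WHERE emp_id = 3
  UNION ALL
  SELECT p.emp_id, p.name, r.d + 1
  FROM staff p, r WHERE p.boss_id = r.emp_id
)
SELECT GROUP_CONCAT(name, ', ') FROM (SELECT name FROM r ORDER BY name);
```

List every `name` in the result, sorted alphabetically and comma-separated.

Alice, Raj, Tom, Vera, Yara, Zane

Base: emp_id=3 (Yara) at d 0.
Iteration 1: rows with boss_id in {3} -> Raj (id 4, d 1), Vera (id 5, d 1), Alice (id 11, d 1).
Iteration 2: rows with boss_id in {4,5,11} -> Tom (id 8, d 2), Zane (id 12, d 2).
Iteration 3: no rows with boss_id in {8,12}; recursion stops.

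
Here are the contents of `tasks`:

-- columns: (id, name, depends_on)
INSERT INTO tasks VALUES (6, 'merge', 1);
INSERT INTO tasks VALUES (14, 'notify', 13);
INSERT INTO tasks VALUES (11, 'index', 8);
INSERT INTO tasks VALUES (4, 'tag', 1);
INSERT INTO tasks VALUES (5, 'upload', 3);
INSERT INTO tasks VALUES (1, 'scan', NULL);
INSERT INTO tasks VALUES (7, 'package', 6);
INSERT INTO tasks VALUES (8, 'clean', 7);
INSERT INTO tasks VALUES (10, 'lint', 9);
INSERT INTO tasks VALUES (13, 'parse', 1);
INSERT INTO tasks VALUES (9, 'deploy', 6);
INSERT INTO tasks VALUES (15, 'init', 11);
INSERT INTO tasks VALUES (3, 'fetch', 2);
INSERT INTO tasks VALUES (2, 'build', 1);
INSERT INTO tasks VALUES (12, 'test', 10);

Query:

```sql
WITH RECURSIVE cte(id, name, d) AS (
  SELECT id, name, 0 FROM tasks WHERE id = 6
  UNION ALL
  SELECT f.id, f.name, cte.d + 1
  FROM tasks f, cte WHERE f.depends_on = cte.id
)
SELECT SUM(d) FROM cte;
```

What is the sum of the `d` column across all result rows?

16

Base: id=6 (merge) at d 0.
Iteration 1: rows with depends_on in {6} -> package (id 7, d 1), deploy (id 9, d 1).
Iteration 2: rows with depends_on in {7,9} -> clean (id 8, d 2), lint (id 10, d 2).
Iteration 3: rows with depends_on in {8,10} -> index (id 11, d 3), test (id 12, d 3).
Iteration 4: rows with depends_on in {11,12} -> init (id 15, d 4).
Iteration 5: no rows with depends_on in {15}; recursion stops.
SUM(d) = 0 + 1 + 1 + 2 + 2 + 3 + 3 + 4 = 16.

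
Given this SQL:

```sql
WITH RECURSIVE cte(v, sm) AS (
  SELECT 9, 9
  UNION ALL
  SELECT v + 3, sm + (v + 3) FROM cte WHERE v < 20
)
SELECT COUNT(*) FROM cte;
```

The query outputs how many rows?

5

Base: v=9, sm=9.
Iteration 1: 9 < 20 holds -> v = 9 + 3 = 12, sm = 9 + 12 = 21.
Iteration 2: 12 < 20 holds -> v = 12 + 3 = 15, sm = 21 + 15 = 36.
Iteration 3: 15 < 20 holds -> v = 15 + 3 = 18, sm = 36 + 18 = 54.
Iteration 4: 18 < 20 holds -> v = 18 + 3 = 21, sm = 54 + 21 = 75.
Iteration 5: 21 < 20 fails; recursion stops.
Total rows emitted: 5.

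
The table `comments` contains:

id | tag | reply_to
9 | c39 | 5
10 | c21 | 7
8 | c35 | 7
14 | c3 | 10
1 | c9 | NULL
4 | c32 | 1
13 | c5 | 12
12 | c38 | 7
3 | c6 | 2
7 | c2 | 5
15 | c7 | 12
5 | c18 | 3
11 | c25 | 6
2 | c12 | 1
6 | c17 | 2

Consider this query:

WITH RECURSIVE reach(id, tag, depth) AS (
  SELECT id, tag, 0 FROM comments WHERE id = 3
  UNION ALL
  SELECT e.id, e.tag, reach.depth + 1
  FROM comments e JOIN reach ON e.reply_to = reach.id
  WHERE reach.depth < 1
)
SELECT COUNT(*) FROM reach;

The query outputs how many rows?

Base: id=3 (c6) at depth 0.
Iteration 1: rows with reply_to in {3} -> c18 (id 5, depth 1).
Iteration 2: depth < 1 fails for all current rows; recursion stops.
Total rows emitted: 2.

2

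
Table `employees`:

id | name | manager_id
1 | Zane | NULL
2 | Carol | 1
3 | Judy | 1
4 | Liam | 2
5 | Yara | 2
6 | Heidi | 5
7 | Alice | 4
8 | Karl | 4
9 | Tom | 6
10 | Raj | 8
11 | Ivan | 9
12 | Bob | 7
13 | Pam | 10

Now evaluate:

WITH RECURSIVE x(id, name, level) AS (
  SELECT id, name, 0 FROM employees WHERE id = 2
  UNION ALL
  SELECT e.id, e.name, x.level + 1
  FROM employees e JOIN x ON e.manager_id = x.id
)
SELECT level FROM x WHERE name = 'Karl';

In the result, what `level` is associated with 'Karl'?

Base: id=2 (Carol) at level 0.
Iteration 1: rows with manager_id in {2} -> Liam (id 4, level 1), Yara (id 5, level 1).
Iteration 2: rows with manager_id in {4,5} -> Heidi (id 6, level 2), Alice (id 7, level 2), Karl (id 8, level 2).
Iteration 3: rows with manager_id in {6,7,8} -> Tom (id 9, level 3), Raj (id 10, level 3), Bob (id 12, level 3).
Iteration 4: rows with manager_id in {9,10,12} -> Ivan (id 11, level 4), Pam (id 13, level 4).
Iteration 5: no rows with manager_id in {11,13}; recursion stops.

2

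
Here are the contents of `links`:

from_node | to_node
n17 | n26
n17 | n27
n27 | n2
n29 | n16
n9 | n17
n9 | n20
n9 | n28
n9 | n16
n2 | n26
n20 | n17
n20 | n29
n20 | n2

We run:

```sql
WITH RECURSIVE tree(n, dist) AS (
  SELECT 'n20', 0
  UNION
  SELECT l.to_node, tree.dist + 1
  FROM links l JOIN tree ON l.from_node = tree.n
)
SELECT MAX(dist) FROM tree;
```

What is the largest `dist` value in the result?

Base: (n20, dist=0).
Iteration 1: edges from {n20} -> (n17, dist=1), (n2, dist=1), (n29, dist=1).
Iteration 2: edges from {n17,n2,n29} -> (n16, dist=2), (n26, dist=2), (n27, dist=2). [UNION drops 1 duplicate row(s)]
Iteration 3: edges from {n16,n26,n27} -> (n2, dist=3).
Iteration 4: edges from {n2} -> (n26, dist=4).
Iteration 5: no outgoing edges from {n26}; recursion stops.
dist values: 0, 1, 1, 1, 2, 2, 2, 3, 4; the maximum is 4.

4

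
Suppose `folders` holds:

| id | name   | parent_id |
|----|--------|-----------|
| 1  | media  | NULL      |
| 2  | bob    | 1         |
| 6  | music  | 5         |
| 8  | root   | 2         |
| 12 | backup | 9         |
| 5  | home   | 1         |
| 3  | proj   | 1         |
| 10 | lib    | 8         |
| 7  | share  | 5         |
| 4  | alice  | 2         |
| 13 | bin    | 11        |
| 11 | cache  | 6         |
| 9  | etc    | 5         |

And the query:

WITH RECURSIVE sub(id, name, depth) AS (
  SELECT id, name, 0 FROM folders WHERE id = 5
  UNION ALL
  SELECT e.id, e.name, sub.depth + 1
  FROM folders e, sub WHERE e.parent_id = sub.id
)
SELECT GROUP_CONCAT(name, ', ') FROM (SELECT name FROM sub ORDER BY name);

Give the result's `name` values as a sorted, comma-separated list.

Base: id=5 (home) at depth 0.
Iteration 1: rows with parent_id in {5} -> music (id 6, depth 1), share (id 7, depth 1), etc (id 9, depth 1).
Iteration 2: rows with parent_id in {6,7,9} -> cache (id 11, depth 2), backup (id 12, depth 2).
Iteration 3: rows with parent_id in {11,12} -> bin (id 13, depth 3).
Iteration 4: no rows with parent_id in {13}; recursion stops.

backup, bin, cache, etc, home, music, share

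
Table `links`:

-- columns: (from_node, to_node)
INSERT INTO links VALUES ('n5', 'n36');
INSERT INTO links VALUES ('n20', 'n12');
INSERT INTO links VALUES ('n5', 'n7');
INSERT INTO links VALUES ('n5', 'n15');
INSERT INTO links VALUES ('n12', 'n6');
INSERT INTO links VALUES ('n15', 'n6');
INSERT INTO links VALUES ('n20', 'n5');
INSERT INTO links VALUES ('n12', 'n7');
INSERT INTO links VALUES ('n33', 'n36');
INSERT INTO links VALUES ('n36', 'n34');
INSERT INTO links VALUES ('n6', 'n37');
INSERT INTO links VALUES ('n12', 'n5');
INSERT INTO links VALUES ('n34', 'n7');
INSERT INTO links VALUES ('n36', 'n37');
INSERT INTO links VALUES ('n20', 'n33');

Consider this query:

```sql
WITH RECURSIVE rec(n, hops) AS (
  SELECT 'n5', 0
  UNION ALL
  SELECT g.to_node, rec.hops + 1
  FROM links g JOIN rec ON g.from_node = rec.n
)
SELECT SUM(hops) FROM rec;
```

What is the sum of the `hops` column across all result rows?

Base: (n5, hops=0).
Iteration 1: edges from {n5} -> (n15, hops=1), (n36, hops=1), (n7, hops=1).
Iteration 2: edges from {n15,n36,n7} -> (n34, hops=2), (n37, hops=2), (n6, hops=2).
Iteration 3: edges from {n34,n37,n6} -> (n37, hops=3), (n7, hops=3).
Iteration 4: no outgoing edges from {n37,n7}; recursion stops.
SUM(hops) = 0 + 1 + 1 + 1 + 2 + 2 + 2 + 3 + 3 = 15.

15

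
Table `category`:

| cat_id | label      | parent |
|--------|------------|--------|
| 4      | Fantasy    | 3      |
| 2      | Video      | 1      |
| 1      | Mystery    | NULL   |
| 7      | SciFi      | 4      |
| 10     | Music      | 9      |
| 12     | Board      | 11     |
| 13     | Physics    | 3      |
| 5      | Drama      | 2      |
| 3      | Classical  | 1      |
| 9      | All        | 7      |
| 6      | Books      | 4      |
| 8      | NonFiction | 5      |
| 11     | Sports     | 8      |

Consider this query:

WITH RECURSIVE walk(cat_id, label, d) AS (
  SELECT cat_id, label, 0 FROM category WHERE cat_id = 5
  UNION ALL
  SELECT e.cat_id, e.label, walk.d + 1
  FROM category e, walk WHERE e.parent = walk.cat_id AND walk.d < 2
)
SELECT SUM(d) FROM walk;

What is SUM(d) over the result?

Base: cat_id=5 (Drama) at d 0.
Iteration 1: rows with parent in {5} -> NonFiction (id 8, d 1).
Iteration 2: rows with parent in {8} -> Sports (id 11, d 2).
Iteration 3: d < 2 fails for all current rows; recursion stops.
SUM(d) = 0 + 1 + 2 = 3.

3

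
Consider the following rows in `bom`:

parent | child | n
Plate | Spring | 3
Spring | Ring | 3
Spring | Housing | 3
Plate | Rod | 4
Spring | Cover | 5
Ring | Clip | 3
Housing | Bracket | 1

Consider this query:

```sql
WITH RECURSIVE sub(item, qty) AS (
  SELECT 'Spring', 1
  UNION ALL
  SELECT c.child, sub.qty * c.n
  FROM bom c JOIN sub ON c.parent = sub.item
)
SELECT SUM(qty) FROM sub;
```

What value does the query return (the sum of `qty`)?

Base: (Spring, qty=1).
Iteration 1: components of {Spring} -> Cover = 1*5 = 5, Housing = 1*3 = 3, Ring = 1*3 = 3.
Iteration 2: components of {Cover,Housing,Ring} -> Bracket = 3*1 = 3, Clip = 3*3 = 9.
Iteration 3: no further components; recursion stops.
SUM(qty) = 1 + 3 + 3 + 5 + 9 + 3 = 24.

24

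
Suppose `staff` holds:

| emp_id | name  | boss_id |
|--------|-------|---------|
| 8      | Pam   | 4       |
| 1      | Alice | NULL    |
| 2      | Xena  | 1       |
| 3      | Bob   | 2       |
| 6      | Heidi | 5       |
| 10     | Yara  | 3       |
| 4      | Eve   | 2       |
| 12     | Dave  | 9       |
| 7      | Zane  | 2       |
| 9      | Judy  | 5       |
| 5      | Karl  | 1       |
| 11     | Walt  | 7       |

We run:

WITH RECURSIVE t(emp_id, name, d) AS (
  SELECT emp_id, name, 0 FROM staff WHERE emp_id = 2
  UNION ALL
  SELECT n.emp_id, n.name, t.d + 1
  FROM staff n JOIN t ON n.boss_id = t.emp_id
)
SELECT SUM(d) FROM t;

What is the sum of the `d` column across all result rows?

9

Base: emp_id=2 (Xena) at d 0.
Iteration 1: rows with boss_id in {2} -> Bob (id 3, d 1), Eve (id 4, d 1), Zane (id 7, d 1).
Iteration 2: rows with boss_id in {3,4,7} -> Pam (id 8, d 2), Yara (id 10, d 2), Walt (id 11, d 2).
Iteration 3: no rows with boss_id in {8,10,11}; recursion stops.
SUM(d) = 0 + 1 + 1 + 1 + 2 + 2 + 2 = 9.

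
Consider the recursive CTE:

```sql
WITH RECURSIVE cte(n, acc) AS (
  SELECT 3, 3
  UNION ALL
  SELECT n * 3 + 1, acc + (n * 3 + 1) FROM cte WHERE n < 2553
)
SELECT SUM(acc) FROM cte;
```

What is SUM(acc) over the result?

17188

Base: n=3, acc=3.
Iteration 1: 3 < 2553 holds -> n = 3 * 3 + 1 = 10, acc = 3 + 10 = 13.
Iteration 2: 10 < 2553 holds -> n = 10 * 3 + 1 = 31, acc = 13 + 31 = 44.
Iteration 3: 31 < 2553 holds -> n = 31 * 3 + 1 = 94, acc = 44 + 94 = 138.
Iteration 4: 94 < 2553 holds -> n = 94 * 3 + 1 = 283, acc = 138 + 283 = 421.
Iteration 5: 283 < 2553 holds -> n = 283 * 3 + 1 = 850, acc = 421 + 850 = 1271.
Iteration 6: 850 < 2553 holds -> n = 850 * 3 + 1 = 2551, acc = 1271 + 2551 = 3822.
Iteration 7: 2551 < 2553 holds -> n = 2551 * 3 + 1 = 7654, acc = 3822 + 7654 = 11476.
Iteration 8: 7654 < 2553 fails; recursion stops.
SUM(acc) = 3 + 13 + 44 + 138 + 421 + 1271 + 3822 + 11476 = 17188.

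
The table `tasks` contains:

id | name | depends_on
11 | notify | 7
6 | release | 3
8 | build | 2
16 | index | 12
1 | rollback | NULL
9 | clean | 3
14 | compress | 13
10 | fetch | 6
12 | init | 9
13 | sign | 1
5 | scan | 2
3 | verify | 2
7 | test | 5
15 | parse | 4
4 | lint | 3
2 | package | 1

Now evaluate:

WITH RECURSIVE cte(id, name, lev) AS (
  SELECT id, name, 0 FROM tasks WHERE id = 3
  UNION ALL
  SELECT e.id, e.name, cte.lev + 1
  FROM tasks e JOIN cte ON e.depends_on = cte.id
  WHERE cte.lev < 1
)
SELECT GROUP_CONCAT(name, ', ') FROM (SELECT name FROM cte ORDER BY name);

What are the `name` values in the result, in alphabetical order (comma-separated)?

clean, lint, release, verify

Base: id=3 (verify) at lev 0.
Iteration 1: rows with depends_on in {3} -> lint (id 4, lev 1), release (id 6, lev 1), clean (id 9, lev 1).
Iteration 2: lev < 1 fails for all current rows; recursion stops.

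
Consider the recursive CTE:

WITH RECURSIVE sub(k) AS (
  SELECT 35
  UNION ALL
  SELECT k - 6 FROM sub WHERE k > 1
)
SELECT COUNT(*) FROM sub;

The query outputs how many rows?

Base: k=35.
Iteration 1: 35 > 1 holds -> k = 35 - 6 = 29.
Iteration 2: 29 > 1 holds -> k = 29 - 6 = 23.
Iteration 3: 23 > 1 holds -> k = 23 - 6 = 17.
Iteration 4: 17 > 1 holds -> k = 17 - 6 = 11.
Iteration 5: 11 > 1 holds -> k = 11 - 6 = 5.
Iteration 6: 5 > 1 holds -> k = 5 - 6 = -1.
Iteration 7: -1 > 1 fails; recursion stops.
Total rows emitted: 7.

7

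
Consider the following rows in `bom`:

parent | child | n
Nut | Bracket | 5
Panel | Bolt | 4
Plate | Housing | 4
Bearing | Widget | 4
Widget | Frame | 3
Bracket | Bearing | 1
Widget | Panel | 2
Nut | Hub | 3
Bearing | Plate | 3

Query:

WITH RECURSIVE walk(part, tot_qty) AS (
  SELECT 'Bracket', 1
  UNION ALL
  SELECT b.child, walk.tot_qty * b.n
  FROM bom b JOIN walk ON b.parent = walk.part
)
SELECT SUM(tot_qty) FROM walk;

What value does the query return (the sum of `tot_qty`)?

73

Base: (Bracket, tot_qty=1).
Iteration 1: components of {Bracket} -> Bearing = 1*1 = 1.
Iteration 2: components of {Bearing} -> Plate = 1*3 = 3, Widget = 1*4 = 4.
Iteration 3: components of {Plate,Widget} -> Frame = 4*3 = 12, Housing = 3*4 = 12, Panel = 4*2 = 8.
Iteration 4: components of {Frame,Housing,Panel} -> Bolt = 8*4 = 32.
Iteration 5: no further components; recursion stops.
SUM(tot_qty) = 1 + 1 + 3 + 4 + 12 + 8 + 12 + 32 = 73.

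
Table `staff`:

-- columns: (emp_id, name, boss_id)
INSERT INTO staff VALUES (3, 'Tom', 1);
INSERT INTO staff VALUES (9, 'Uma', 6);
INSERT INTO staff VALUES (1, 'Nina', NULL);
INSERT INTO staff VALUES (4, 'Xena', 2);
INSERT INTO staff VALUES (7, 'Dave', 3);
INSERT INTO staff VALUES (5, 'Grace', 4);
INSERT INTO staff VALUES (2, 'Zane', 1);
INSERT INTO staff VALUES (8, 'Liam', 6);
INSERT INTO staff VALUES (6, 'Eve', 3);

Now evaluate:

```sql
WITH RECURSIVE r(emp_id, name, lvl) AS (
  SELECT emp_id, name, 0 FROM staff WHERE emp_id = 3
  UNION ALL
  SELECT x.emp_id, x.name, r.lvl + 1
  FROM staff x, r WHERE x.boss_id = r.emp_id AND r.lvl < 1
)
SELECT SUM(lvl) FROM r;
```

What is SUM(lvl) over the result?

Base: emp_id=3 (Tom) at lvl 0.
Iteration 1: rows with boss_id in {3} -> Eve (id 6, lvl 1), Dave (id 7, lvl 1).
Iteration 2: lvl < 1 fails for all current rows; recursion stops.
SUM(lvl) = 0 + 1 + 1 = 2.

2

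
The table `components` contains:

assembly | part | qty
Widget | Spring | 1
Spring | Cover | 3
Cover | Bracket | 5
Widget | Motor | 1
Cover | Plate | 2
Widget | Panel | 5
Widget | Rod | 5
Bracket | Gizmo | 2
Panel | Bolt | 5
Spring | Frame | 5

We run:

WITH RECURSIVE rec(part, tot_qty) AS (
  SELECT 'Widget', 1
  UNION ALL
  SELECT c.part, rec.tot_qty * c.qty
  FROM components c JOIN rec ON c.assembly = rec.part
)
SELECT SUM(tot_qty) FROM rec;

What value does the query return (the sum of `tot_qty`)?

Base: (Widget, tot_qty=1).
Iteration 1: components of {Widget} -> Motor = 1*1 = 1, Panel = 1*5 = 5, Rod = 1*5 = 5, Spring = 1*1 = 1.
Iteration 2: components of {Motor,Panel,Rod,Spring} -> Bolt = 5*5 = 25, Cover = 1*3 = 3, Frame = 1*5 = 5.
Iteration 3: components of {Bolt,Cover,Frame} -> Bracket = 3*5 = 15, Plate = 3*2 = 6.
Iteration 4: components of {Bracket,Plate} -> Gizmo = 15*2 = 30.
Iteration 5: no further components; recursion stops.
SUM(tot_qty) = 1 + 1 + 1 + 5 + 5 + 3 + 5 + 25 + 15 + 6 + 30 = 97.

97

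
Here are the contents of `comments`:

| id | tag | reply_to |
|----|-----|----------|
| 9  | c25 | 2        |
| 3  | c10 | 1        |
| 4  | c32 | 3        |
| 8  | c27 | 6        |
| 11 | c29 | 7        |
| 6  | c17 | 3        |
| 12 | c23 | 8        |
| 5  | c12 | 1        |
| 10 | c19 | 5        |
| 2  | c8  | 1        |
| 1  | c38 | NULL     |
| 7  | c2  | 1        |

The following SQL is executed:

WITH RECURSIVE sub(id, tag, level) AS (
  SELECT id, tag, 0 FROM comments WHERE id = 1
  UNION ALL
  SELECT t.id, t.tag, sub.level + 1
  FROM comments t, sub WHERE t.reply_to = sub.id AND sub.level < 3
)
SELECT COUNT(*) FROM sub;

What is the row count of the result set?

Base: id=1 (c38) at level 0.
Iteration 1: rows with reply_to in {1} -> c8 (id 2, level 1), c10 (id 3, level 1), c12 (id 5, level 1), c2 (id 7, level 1).
Iteration 2: rows with reply_to in {2,3,5,7} -> c32 (id 4, level 2), c17 (id 6, level 2), c25 (id 9, level 2), c19 (id 10, level 2), c29 (id 11, level 2).
Iteration 3: rows with reply_to in {4,6,9,10,11} -> c27 (id 8, level 3).
Iteration 4: level < 3 fails for all current rows; recursion stops.
Total rows emitted: 11.

11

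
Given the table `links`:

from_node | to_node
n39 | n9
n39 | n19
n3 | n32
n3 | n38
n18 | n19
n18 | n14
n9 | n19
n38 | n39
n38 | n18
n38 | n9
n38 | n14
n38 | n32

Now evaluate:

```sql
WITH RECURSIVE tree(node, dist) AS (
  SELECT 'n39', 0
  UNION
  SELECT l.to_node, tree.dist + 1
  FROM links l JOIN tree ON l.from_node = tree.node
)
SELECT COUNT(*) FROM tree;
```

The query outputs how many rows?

4

Base: (n39, dist=0).
Iteration 1: edges from {n39} -> (n19, dist=1), (n9, dist=1).
Iteration 2: edges from {n19,n9} -> (n19, dist=2).
Iteration 3: no outgoing edges from {n19}; recursion stops.
Total rows emitted: 4.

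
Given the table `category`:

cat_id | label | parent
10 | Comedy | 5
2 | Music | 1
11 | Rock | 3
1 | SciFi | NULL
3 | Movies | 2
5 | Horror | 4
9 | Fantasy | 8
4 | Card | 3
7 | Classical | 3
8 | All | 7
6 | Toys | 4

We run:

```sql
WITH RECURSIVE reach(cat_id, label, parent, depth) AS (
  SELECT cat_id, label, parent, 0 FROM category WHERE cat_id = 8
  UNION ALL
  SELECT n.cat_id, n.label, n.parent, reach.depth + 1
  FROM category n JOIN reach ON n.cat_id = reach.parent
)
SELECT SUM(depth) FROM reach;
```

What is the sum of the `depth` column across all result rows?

Base: cat_id=8 (All), parent=7, depth 0.
Iteration 1: join on cat_id=7 -> Classical (id 7, parent=3, depth 1).
Iteration 2: join on cat_id=3 -> Movies (id 3, parent=2, depth 2).
Iteration 3: join on cat_id=2 -> Music (id 2, parent=1, depth 3).
Iteration 4: join on cat_id=1 -> SciFi (id 1, parent=NULL, depth 4).
Iteration 5: parent is NULL; no match; recursion stops.
SUM(depth) = 0 + 1 + 2 + 3 + 4 = 10.

10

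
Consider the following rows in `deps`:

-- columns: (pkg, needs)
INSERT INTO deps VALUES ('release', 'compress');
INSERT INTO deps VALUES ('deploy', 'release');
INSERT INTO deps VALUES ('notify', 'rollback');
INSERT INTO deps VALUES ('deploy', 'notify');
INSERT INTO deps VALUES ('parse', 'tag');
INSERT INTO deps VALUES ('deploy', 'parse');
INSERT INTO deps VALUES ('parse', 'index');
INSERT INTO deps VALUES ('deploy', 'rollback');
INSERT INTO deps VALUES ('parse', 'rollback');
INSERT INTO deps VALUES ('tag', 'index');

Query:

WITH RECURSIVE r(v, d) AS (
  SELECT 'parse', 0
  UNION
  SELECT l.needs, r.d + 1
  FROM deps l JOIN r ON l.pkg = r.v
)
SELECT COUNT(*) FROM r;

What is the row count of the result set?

Base: (parse, d=0).
Iteration 1: edges from {parse} -> (index, d=1), (rollback, d=1), (tag, d=1).
Iteration 2: edges from {index,rollback,tag} -> (index, d=2).
Iteration 3: no outgoing edges from {index}; recursion stops.
Total rows emitted: 5.

5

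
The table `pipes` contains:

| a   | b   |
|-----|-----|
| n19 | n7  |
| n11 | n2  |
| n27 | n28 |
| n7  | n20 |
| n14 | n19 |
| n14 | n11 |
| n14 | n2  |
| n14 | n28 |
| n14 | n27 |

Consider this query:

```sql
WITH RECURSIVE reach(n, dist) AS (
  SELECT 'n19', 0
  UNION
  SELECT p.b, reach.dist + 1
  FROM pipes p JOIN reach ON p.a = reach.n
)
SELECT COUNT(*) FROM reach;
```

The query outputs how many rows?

3

Base: (n19, dist=0).
Iteration 1: edges from {n19} -> (n7, dist=1).
Iteration 2: edges from {n7} -> (n20, dist=2).
Iteration 3: no outgoing edges from {n20}; recursion stops.
Total rows emitted: 3.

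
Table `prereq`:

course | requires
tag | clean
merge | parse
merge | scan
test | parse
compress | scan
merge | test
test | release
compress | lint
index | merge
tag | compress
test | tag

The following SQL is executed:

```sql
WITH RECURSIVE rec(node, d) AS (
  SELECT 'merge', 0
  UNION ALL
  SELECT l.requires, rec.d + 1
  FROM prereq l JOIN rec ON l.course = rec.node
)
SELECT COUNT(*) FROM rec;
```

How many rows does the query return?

Base: (merge, d=0).
Iteration 1: edges from {merge} -> (parse, d=1), (scan, d=1), (test, d=1).
Iteration 2: edges from {parse,scan,test} -> (parse, d=2), (release, d=2), (tag, d=2).
Iteration 3: edges from {parse,release,tag} -> (clean, d=3), (compress, d=3).
Iteration 4: edges from {clean,compress} -> (lint, d=4), (scan, d=4).
Iteration 5: no outgoing edges from {lint,scan}; recursion stops.
Total rows emitted: 11.

11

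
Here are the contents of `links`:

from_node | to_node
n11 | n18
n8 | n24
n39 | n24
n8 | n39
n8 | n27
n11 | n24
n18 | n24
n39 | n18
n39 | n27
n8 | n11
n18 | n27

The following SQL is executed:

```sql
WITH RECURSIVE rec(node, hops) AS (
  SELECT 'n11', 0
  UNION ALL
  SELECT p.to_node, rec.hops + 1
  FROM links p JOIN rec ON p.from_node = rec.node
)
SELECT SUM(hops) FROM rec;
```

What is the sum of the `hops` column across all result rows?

Base: (n11, hops=0).
Iteration 1: edges from {n11} -> (n18, hops=1), (n24, hops=1).
Iteration 2: edges from {n18,n24} -> (n24, hops=2), (n27, hops=2).
Iteration 3: no outgoing edges from {n24,n27}; recursion stops.
SUM(hops) = 0 + 1 + 1 + 2 + 2 = 6.

6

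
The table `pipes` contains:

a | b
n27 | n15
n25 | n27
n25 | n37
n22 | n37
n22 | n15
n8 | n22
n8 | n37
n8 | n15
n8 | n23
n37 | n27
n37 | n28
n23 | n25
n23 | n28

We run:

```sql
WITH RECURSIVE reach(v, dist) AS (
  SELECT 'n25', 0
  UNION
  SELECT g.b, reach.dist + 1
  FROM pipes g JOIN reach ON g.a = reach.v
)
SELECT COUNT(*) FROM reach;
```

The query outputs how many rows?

7

Base: (n25, dist=0).
Iteration 1: edges from {n25} -> (n27, dist=1), (n37, dist=1).
Iteration 2: edges from {n27,n37} -> (n15, dist=2), (n27, dist=2), (n28, dist=2).
Iteration 3: edges from {n15,n27,n28} -> (n15, dist=3).
Iteration 4: no outgoing edges from {n15}; recursion stops.
Total rows emitted: 7.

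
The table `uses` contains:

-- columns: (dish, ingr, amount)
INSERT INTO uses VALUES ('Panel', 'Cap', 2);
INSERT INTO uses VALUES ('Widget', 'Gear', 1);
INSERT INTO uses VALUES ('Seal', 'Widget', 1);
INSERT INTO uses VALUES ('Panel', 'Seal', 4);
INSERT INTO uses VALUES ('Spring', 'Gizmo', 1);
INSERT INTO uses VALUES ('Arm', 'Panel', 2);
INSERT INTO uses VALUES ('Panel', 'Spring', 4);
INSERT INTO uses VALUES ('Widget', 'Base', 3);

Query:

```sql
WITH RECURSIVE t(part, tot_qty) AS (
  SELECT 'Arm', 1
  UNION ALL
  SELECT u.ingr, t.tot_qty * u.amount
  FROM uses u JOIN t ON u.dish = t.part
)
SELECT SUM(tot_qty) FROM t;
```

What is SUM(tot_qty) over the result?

Base: (Arm, tot_qty=1).
Iteration 1: components of {Arm} -> Panel = 1*2 = 2.
Iteration 2: components of {Panel} -> Cap = 2*2 = 4, Seal = 2*4 = 8, Spring = 2*4 = 8.
Iteration 3: components of {Cap,Seal,Spring} -> Gizmo = 8*1 = 8, Widget = 8*1 = 8.
Iteration 4: components of {Gizmo,Widget} -> Base = 8*3 = 24, Gear = 8*1 = 8.
Iteration 5: no further components; recursion stops.
SUM(tot_qty) = 1 + 2 + 8 + 8 + 4 + 8 + 8 + 24 + 8 = 71.

71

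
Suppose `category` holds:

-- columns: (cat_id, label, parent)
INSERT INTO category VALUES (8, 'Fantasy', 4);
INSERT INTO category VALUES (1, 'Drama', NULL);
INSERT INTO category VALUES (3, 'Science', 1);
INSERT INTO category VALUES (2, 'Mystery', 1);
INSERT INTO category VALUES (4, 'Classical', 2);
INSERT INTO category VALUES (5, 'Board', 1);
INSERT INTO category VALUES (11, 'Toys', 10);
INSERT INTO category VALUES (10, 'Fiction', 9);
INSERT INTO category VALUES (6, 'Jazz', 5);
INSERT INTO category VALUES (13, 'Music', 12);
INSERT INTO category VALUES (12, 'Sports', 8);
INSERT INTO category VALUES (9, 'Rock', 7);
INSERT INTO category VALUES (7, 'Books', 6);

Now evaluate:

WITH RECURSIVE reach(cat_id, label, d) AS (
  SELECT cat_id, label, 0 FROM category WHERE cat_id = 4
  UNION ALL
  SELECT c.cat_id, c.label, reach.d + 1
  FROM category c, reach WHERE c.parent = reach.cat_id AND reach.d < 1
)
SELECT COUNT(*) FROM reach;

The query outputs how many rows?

2

Base: cat_id=4 (Classical) at d 0.
Iteration 1: rows with parent in {4} -> Fantasy (id 8, d 1).
Iteration 2: d < 1 fails for all current rows; recursion stops.
Total rows emitted: 2.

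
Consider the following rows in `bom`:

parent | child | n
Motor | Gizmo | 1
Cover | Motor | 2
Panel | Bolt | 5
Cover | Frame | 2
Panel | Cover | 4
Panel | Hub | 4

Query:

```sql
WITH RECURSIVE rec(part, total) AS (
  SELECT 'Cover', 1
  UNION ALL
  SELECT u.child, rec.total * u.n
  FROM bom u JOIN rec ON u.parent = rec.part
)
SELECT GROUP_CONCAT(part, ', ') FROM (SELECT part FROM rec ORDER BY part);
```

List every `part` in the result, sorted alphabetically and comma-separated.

Base: (Cover, total=1).
Iteration 1: components of {Cover} -> Frame = 1*2 = 2, Motor = 1*2 = 2.
Iteration 2: components of {Frame,Motor} -> Gizmo = 2*1 = 2.
Iteration 3: no further components; recursion stops.

Cover, Frame, Gizmo, Motor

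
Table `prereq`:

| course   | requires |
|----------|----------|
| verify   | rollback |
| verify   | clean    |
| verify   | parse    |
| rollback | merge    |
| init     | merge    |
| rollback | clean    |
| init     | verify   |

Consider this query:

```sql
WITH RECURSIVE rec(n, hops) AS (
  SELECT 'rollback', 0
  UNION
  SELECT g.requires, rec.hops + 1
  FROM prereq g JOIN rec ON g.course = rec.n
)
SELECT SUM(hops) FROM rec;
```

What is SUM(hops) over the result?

Base: (rollback, hops=0).
Iteration 1: edges from {rollback} -> (clean, hops=1), (merge, hops=1).
Iteration 2: no outgoing edges from {clean,merge}; recursion stops.
SUM(hops) = 0 + 1 + 1 = 2.

2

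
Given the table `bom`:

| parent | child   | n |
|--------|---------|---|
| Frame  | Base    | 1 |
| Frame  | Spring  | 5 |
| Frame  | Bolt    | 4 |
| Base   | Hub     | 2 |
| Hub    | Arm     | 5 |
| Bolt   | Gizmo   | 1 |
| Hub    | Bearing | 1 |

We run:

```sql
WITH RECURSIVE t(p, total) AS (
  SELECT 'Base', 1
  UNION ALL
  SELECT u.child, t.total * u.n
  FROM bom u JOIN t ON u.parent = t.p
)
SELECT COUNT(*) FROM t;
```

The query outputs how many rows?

Base: (Base, total=1).
Iteration 1: components of {Base} -> Hub = 1*2 = 2.
Iteration 2: components of {Hub} -> Arm = 2*5 = 10, Bearing = 2*1 = 2.
Iteration 3: no further components; recursion stops.
Total rows emitted: 4.

4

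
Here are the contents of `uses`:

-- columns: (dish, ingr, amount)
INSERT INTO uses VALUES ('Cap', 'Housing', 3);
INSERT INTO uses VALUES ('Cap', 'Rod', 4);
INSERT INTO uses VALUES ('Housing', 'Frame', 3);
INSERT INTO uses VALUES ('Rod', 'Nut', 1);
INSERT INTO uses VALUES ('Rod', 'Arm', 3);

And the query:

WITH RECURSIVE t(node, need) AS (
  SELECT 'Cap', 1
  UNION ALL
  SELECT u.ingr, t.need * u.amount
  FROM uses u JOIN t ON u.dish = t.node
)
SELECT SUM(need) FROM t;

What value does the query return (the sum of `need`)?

Base: (Cap, need=1).
Iteration 1: components of {Cap} -> Housing = 1*3 = 3, Rod = 1*4 = 4.
Iteration 2: components of {Housing,Rod} -> Arm = 4*3 = 12, Frame = 3*3 = 9, Nut = 4*1 = 4.
Iteration 3: no further components; recursion stops.
SUM(need) = 1 + 3 + 4 + 9 + 4 + 12 = 33.

33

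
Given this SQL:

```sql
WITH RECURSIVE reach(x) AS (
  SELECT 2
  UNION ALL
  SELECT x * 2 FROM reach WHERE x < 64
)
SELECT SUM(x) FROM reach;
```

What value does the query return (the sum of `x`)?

Base: x=2.
Iteration 1: 2 < 64 holds -> x = 2 * 2 = 4.
Iteration 2: 4 < 64 holds -> x = 4 * 2 = 8.
Iteration 3: 8 < 64 holds -> x = 8 * 2 = 16.
Iteration 4: 16 < 64 holds -> x = 16 * 2 = 32.
Iteration 5: 32 < 64 holds -> x = 32 * 2 = 64.
Iteration 6: 64 < 64 fails; recursion stops.
SUM(x) = 2 + 4 + 8 + 16 + 32 + 64 = 126.

126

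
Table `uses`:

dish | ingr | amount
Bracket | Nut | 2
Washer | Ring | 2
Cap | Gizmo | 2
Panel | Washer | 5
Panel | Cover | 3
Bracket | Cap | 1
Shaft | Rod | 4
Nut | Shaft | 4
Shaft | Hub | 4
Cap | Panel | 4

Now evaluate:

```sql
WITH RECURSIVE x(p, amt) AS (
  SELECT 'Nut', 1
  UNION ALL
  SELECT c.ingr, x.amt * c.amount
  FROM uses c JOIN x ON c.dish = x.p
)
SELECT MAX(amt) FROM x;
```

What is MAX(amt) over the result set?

16

Base: (Nut, amt=1).
Iteration 1: components of {Nut} -> Shaft = 1*4 = 4.
Iteration 2: components of {Shaft} -> Hub = 4*4 = 16, Rod = 4*4 = 16.
Iteration 3: no further components; recursion stops.
amt values: 1, 4, 16, 16; the maximum is 16.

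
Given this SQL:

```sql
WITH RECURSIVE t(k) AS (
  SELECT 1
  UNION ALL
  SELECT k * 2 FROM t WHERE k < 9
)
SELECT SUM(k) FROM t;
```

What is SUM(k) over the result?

31

Base: k=1.
Iteration 1: 1 < 9 holds -> k = 1 * 2 = 2.
Iteration 2: 2 < 9 holds -> k = 2 * 2 = 4.
Iteration 3: 4 < 9 holds -> k = 4 * 2 = 8.
Iteration 4: 8 < 9 holds -> k = 8 * 2 = 16.
Iteration 5: 16 < 9 fails; recursion stops.
SUM(k) = 1 + 2 + 4 + 8 + 16 = 31.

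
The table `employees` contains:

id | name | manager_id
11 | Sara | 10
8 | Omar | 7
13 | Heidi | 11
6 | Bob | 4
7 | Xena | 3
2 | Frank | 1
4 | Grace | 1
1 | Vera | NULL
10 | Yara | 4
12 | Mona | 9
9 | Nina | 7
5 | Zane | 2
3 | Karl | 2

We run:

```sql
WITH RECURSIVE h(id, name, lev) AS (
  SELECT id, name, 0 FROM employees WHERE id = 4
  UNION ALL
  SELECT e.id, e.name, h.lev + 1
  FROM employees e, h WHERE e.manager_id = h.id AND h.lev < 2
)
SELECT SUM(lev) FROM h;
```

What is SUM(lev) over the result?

4

Base: id=4 (Grace) at lev 0.
Iteration 1: rows with manager_id in {4} -> Bob (id 6, lev 1), Yara (id 10, lev 1).
Iteration 2: rows with manager_id in {6,10} -> Sara (id 11, lev 2).
Iteration 3: lev < 2 fails for all current rows; recursion stops.
SUM(lev) = 0 + 1 + 1 + 2 = 4.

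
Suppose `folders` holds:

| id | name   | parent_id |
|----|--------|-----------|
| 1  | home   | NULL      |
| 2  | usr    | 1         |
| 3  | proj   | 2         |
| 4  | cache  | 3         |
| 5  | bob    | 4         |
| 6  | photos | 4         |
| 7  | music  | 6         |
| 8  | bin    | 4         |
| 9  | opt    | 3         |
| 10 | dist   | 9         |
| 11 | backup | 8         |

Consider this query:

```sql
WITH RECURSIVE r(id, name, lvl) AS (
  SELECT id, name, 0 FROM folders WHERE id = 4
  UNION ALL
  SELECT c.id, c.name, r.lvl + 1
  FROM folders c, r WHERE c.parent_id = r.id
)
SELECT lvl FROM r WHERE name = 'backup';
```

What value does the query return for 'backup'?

Base: id=4 (cache) at lvl 0.
Iteration 1: rows with parent_id in {4} -> bob (id 5, lvl 1), photos (id 6, lvl 1), bin (id 8, lvl 1).
Iteration 2: rows with parent_id in {5,6,8} -> music (id 7, lvl 2), backup (id 11, lvl 2).
Iteration 3: no rows with parent_id in {7,11}; recursion stops.

2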